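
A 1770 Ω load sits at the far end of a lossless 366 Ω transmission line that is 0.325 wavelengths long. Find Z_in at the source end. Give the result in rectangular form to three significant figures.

βl = 2π × 0.325 = 117°
tan(βl) = tan(117°) = -1.96
Z_in = Z_0·(Z_L + jZ_0·tanβl)/(Z_0 + jZ_L·tanβl)
     = 366·(1770 − j718)/(366 − j3470)

Z_in ≈ 94.3 + j177 Ω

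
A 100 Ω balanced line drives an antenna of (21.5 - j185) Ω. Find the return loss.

Γ = (-78.5 − j185)/(121.5 − j185), |Γ| = 0.908
RL = −20·log₁₀|Γ| = −20·log₁₀(0.908)

RL ≈ 0.838 dB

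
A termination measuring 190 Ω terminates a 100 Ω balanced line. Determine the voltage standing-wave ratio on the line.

VSWR ≈ 1.9

Γ = (190 − 100)/(190 + 100) = 0.31
VSWR = (1 + 0.31)/(1 − 0.31)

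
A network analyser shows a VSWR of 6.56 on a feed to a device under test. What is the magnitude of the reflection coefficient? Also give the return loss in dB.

|Γ| ≈ 0.735; return loss ≈ 2.67 dB

|Γ| = (S − 1)/(S + 1) = (6.56 − 1)/(6.56 + 1) = 5.56/7.56
RL = −20·log₁₀|Γ| = −20·log₁₀(0.735)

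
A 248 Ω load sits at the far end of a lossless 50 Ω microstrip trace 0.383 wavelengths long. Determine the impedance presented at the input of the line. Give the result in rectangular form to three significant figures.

Z_in ≈ 21.3 + j50.5 Ω

βl = 2π × 0.383 = 138°
tan(βl) = tan(138°) = -0.904
Z_in = Z_0·(Z_L + jZ_0·tanβl)/(Z_0 + jZ_L·tanβl)
     = 50·(248 − j45.2)/(50 − j224)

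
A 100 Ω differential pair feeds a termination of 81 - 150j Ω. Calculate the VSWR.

Γ = (Z_L − Z_0)/(Z_L + Z_0) = (-19 − j150)/(181 − j150)
|Γ| = 151/235 = 0.643
VSWR = (1 + |Γ|)/(1 − |Γ|) = 1.64/0.357

VSWR ≈ 4.61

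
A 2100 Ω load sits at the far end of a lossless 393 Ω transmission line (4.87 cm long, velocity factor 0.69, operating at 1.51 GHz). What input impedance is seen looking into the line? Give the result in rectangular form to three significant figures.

Z_in ≈ 116 + j289 Ω

λ = v/f = 0.69·c / 1.51 GHz = 0.137 m
βl = 2π·l/λ = 2π × 0.355 = 128°
tan(βl) = tan(128°) = -1.28
Z_in = Z_0·(Z_L + jZ_0·tanβl)/(Z_0 + jZ_L·tanβl)
     = 393·(2100 − j505)/(393 − j2700)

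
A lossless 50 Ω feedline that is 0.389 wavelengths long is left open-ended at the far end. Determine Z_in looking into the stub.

βl = 2π × 0.389 = 140°
tan(βl) = -0.838
For an open-ended stub, Z_in = −jZ_0·cot(βl) = −jZ_0/tan(βl)

Z_in ≈ +j59.7 Ω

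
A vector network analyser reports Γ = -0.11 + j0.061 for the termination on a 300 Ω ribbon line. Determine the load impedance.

Z_L = Z_0·(1 + Γ)/(1 − Γ) = 300·(0.89 + j0.061)/(1.11 − j0.061)

Z_L ≈ 239 + j29.6 Ω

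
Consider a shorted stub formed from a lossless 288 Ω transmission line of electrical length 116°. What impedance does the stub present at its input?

tan(βl) = -2.05
For a shorted stub, Z_in = jZ_0·tan(βl)

Z_in ≈ −j590 Ω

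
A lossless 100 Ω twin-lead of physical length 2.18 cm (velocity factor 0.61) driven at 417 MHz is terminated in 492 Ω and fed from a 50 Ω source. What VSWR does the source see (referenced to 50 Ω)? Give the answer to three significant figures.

VSWR ≈ 9.17

λ = v/f = 0.61·c / 417 MHz = 0.439 m
βl = 2π·l/λ = 2π × 0.0497 = 17.9°
tan(βl) = 0.323
Z_in = Z_0·(Z_L + jZ_0·tanβl)/(Z_0 + jZ_L·tanβl) = 154 − j213 Ω
Γ_s = (Z_in − Z_s)/(Z_in + Z_s) = (104 − j213)/(204 − j213), |Γ_s| = 0.803
VSWR = (1 + |Γ_s|)/(1 − |Γ_s|)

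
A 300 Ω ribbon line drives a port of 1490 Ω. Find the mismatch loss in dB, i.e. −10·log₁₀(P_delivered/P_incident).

Γ = (1490 − 300)/(1490 + 300) = 0.665
|Γ|² = 0.442, so P_del/P_inc = 1 − |Γ|² = 0.558
ML = −10·log₁₀(1 − |Γ|²)

mismatch loss ≈ 2.53 dB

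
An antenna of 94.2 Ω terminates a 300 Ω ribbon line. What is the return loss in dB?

RL ≈ 5.65 dB

Γ = (94.2 − 300)/(94.2 + 300) = -0.522
RL = −20·log₁₀|Γ| = −20·log₁₀(0.522)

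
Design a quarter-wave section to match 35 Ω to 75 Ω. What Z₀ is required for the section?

Z_qwt ≈ 51.2 Ω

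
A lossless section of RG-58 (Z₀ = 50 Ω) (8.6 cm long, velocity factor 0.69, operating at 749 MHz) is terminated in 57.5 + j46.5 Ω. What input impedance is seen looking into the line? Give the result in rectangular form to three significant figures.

λ = v/f = 0.69·c / 749 MHz = 0.276 m
βl = 2π·l/λ = 2π × 0.311 = 112°
tan(βl) = tan(112°) = -2.47
Z_in = Z_0·(Z_L + jZ_0·tanβl)/(Z_0 + jZ_L·tanβl)
     = 50·(57.5 − j77.1)/(165 − j142)

Z_in ≈ 21.6 − j4.79 Ω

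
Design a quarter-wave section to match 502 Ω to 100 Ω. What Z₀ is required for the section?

Z_qwt = √(Z_0·R_L) = √(100 × 502) = √50200

Z_qwt ≈ 224 Ω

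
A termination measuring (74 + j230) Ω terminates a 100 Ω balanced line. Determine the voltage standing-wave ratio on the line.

VSWR ≈ 9.13

Γ = (Z_L − Z_0)/(Z_L + Z_0) = (-26 + j230)/(174 + j230)
|Γ| = 231/288 = 0.803
VSWR = (1 + |Γ|)/(1 − |Γ|) = 1.8/0.197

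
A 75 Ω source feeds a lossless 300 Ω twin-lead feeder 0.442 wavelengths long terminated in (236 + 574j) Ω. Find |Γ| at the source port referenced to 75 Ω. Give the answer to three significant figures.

|Γ| ≈ 0.866

βl = 2π × 0.442 = 159°
tan(βl) = -0.381
Z_in = Z_0·(Z_L + jZ_0·tanβl)/(Z_0 + jZ_L·tanβl) = 87.7 + j281 Ω
Γ_s = (Z_in − Z_s)/(Z_in + Z_s) = (12.7 + j281)/(163 + j281), |Γ_s| = 0.866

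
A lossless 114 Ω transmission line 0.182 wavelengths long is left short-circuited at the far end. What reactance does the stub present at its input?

X_in ≈ 250 Ω (inductive)

βl = 2π × 0.182 = 65.5°
tan(βl) = 2.2
For a short-circuited stub, Z_in = jZ_0·tan(βl)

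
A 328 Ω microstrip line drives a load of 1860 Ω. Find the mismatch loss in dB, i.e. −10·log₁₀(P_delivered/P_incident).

mismatch loss ≈ 2.93 dB

Γ = (1860 − 328)/(1860 + 328) = 0.7
|Γ|² = 0.49, so P_del/P_inc = 1 − |Γ|² = 0.51
ML = −10·log₁₀(1 − |Γ|²)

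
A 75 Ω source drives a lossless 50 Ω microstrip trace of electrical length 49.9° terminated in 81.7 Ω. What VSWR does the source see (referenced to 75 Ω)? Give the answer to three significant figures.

tan(βl) = 1.19
Z_in = Z_0·(Z_L + jZ_0·tanβl)/(Z_0 + jZ_L·tanβl) = 41.3 − j20.8 Ω
Γ_s = (Z_in − Z_s)/(Z_in + Z_s) = (-33.7 − j20.8)/(116 − j20.8), |Γ_s| = 0.335
VSWR = (1 + |Γ_s|)/(1 − |Γ_s|)

VSWR ≈ 2.01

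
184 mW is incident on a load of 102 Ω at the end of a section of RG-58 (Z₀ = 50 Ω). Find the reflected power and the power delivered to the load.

Γ = (102 − 50)/(102 + 50) = 0.342
|Γ|² = 0.117
P_refl = |Γ|²·P_inc = 21.5 mW, P_del = (1 − |Γ|²)·P_inc = 162 mW

P_reflected ≈ 21.5 mW; P_delivered ≈ 162 mW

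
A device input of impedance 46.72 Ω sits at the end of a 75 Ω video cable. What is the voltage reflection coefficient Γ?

Γ = -0.232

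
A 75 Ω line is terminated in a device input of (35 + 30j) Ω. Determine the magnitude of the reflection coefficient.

|Γ| ≈ 0.439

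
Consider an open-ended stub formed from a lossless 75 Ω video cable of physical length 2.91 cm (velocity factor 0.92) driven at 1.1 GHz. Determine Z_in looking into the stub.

λ = v/f = 0.92·c / 1.1 GHz = 0.251 m
βl = 2π·l/λ = 2π × 0.116 = 41.8°
tan(βl) = 0.893
For an open-ended stub, Z_in = −jZ_0·cot(βl) = −jZ_0/tan(βl)

Z_in ≈ −j84 Ω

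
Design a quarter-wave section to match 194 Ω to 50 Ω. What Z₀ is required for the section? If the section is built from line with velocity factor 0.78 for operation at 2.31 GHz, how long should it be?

Z_qwt ≈ 98.5 Ω; length ≈ 2.53 cm

Z_qwt = √(Z_0·R_L) = √(50 × 194) = √9700
λ = 0.78·c/f = 0.101 m, so l = λ/4 = 0.0253 m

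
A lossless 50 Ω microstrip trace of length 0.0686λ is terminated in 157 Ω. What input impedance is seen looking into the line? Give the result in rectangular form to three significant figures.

Z_in ≈ 61.7 − j66 Ω

βl = 2π × 0.0686 = 24.7°
tan(βl) = tan(24.7°) = 0.46
Z_in = Z_0·(Z_L + jZ_0·tanβl)/(Z_0 + jZ_L·tanβl)
     = 50·(157 + j23)/(50 + j72.2)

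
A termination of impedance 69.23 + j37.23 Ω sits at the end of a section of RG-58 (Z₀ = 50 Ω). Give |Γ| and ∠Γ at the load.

Γ = (Z_L − Z_0)/(Z_L + Z_0) = (19.23 + j37.23)/(119.2 + j37.23)
|Γ| = 41.9/125 = 0.335

Γ ≈ 0.335 ∠ 45.3°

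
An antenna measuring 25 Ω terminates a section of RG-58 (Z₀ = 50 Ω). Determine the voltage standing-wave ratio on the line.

VSWR ≈ 2

Γ = (25 − 50)/(25 + 50) = -0.333
VSWR = (1 + 0.333)/(1 − 0.333)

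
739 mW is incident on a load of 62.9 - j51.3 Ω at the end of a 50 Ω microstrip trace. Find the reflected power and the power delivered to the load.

|Γ| = |(12.9 − j51.3)/(112.9 − j51.3)| = 0.427
|Γ|² = 0.182
P_refl = |Γ|²·P_inc = 134 mW, P_del = (1 − |Γ|²)·P_inc = 605 mW

P_reflected ≈ 134 mW; P_delivered ≈ 605 mW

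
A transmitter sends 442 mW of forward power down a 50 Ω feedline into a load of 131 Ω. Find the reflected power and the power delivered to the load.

P_reflected ≈ 88.5 mW; P_delivered ≈ 353 mW

Γ = (131 − 50)/(131 + 50) = 0.448
|Γ|² = 0.2
P_refl = |Γ|²·P_inc = 88.5 mW, P_del = (1 − |Γ|²)·P_inc = 353 mW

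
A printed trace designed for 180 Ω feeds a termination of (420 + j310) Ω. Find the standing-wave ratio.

VSWR ≈ 3.77

Γ = (Z_L − Z_0)/(Z_L + Z_0) = (240 + j310)/(600 + j310)
|Γ| = 392/675 = 0.581
VSWR = (1 + |Γ|)/(1 − |Γ|) = 1.58/0.419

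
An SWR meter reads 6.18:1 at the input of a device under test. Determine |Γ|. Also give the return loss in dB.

|Γ| = (S − 1)/(S + 1) = (6.18 − 1)/(6.18 + 1) = 5.18/7.18
RL = −20·log₁₀|Γ| = −20·log₁₀(0.721)

|Γ| ≈ 0.721; return loss ≈ 2.84 dB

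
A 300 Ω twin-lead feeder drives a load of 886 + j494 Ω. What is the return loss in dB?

RL ≈ 4.49 dB

Γ = (586 + j494)/(1186 + j494), |Γ| = 0.597
RL = −20·log₁₀|Γ| = −20·log₁₀(0.597)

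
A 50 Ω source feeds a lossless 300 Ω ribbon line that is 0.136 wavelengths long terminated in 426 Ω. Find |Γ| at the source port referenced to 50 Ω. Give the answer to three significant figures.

βl = 2π × 0.136 = 49°
tan(βl) = 1.15
Z_in = Z_0·(Z_L + jZ_0·tanβl)/(Z_0 + jZ_L·tanβl) = 270 − j95.7 Ω
Γ_s = (Z_in − Z_s)/(Z_in + Z_s) = (220 − j95.7)/(320 − j95.7), |Γ_s| = 0.718

|Γ| ≈ 0.718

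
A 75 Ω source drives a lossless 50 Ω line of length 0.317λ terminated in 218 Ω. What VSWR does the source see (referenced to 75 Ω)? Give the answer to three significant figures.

VSWR ≈ 5.95

βl = 2π × 0.317 = 114°
tan(βl) = -2.23
Z_in = Z_0·(Z_L + jZ_0·tanβl)/(Z_0 + jZ_L·tanβl) = 13.6 + j21 Ω
Γ_s = (Z_in − Z_s)/(Z_in + Z_s) = (-61.4 + j21)/(88.6 + j21), |Γ_s| = 0.712
VSWR = (1 + |Γ_s|)/(1 − |Γ_s|)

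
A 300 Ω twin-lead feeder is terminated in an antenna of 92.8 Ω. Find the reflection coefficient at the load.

Γ = (Z_L − Z_0)/(Z_L + Z_0) = (92.8 − 300)/(92.8 + 300) = -207.2/392.8

Γ = -0.527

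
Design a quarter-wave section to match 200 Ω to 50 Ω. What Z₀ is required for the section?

Z_qwt ≈ 100 Ω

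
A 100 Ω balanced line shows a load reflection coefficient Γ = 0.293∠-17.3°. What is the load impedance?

Z_L ≈ 174 − j33.1 Ω

Z_L = Z_0·(1 + Γ)/(1 − Γ) = 100·(1.28 − j0.0871)/(0.72 + j0.0871)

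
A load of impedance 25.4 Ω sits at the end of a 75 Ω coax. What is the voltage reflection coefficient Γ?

Γ = (Z_L − Z_0)/(Z_L + Z_0) = (25.4 − 75)/(25.4 + 75) = -49.6/100.4

Γ = -0.494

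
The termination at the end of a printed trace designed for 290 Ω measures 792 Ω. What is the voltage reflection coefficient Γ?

Γ = (Z_L − Z_0)/(Z_L + Z_0) = (792 − 290)/(792 + 290) = 502/1082

Γ = 0.464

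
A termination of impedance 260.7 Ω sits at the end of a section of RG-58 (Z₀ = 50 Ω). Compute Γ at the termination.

Γ = 0.678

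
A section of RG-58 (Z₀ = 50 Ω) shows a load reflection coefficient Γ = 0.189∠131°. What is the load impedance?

Z_L = Z_0·(1 + Γ)/(1 − Γ) = 50·(0.876 + j0.143)/(1.12 − j0.143)

Z_L ≈ 37.6 + j11.1 Ω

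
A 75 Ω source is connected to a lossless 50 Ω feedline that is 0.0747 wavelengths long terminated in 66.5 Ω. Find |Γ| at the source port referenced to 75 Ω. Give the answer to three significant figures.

|Γ| ≈ 0.166

βl = 2π × 0.0747 = 26.9°
tan(βl) = 0.507
Z_in = Z_0·(Z_L + jZ_0·tanβl)/(Z_0 + jZ_L·tanβl) = 57.5 − j13.4 Ω
Γ_s = (Z_in − Z_s)/(Z_in + Z_s) = (-17.5 − j13.4)/(132 − j13.4), |Γ_s| = 0.166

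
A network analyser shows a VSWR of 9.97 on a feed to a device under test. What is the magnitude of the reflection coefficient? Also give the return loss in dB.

|Γ| = (S − 1)/(S + 1) = (9.97 − 1)/(9.97 + 1) = 8.97/11
RL = −20·log₁₀|Γ| = −20·log₁₀(0.818)

|Γ| ≈ 0.818; return loss ≈ 1.75 dB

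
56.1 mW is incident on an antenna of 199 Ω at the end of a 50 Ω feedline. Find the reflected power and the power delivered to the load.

Γ = (199 − 50)/(199 + 50) = 0.598
|Γ|² = 0.358
P_refl = |Γ|²·P_inc = 20.1 mW, P_del = (1 − |Γ|²)·P_inc = 36 mW

P_reflected ≈ 20.1 mW; P_delivered ≈ 36 mW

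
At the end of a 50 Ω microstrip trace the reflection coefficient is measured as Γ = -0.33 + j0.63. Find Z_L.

Z_L ≈ 11.4 + j29.1 Ω

Z_L = Z_0·(1 + Γ)/(1 − Γ) = 50·(0.67 + j0.63)/(1.33 − j0.63)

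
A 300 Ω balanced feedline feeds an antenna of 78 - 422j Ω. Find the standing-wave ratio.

Γ = (Z_L − Z_0)/(Z_L + Z_0) = (-222 − j422)/(378 − j422)
|Γ| = 477/567 = 0.842
VSWR = (1 + |Γ|)/(1 − |Γ|) = 1.84/0.158

VSWR ≈ 11.6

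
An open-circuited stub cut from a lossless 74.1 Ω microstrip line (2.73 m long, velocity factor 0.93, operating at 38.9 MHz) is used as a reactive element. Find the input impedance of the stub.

λ = v/f = 0.93·c / 38.9 MHz = 7.17 m
βl = 2π·l/λ = 2π × 0.381 = 137°
tan(βl) = -0.932
For an open-circuited stub, Z_in = −jZ_0·cot(βl) = −jZ_0/tan(βl)

Z_in ≈ +j79.5 Ω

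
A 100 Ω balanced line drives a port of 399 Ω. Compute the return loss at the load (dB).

Γ = (399 − 100)/(399 + 100) = 0.599
RL = −20·log₁₀|Γ| = −20·log₁₀(0.599)

RL ≈ 4.45 dB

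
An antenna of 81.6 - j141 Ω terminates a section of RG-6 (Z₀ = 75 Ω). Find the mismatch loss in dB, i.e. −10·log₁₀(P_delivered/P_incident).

mismatch loss ≈ 2.59 dB

Γ = (6.6 − j141)/(156.6 − j141), |Γ| = 0.67
|Γ|² = 0.449, so P_del/P_inc = 1 − |Γ|² = 0.551
ML = −10·log₁₀(1 − |Γ|²)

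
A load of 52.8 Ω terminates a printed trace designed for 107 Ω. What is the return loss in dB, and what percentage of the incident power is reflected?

Γ = (52.8 − 107)/(52.8 + 107) = -0.339
RL = −20·log₁₀(0.339) = 9.39 dB
P_refl/P_inc = |Γ|² = 0.115

RL ≈ 9.39 dB; 11.5% of incident power reflected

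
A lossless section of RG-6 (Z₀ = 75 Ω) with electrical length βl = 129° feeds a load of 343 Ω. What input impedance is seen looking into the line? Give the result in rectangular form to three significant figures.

Z_in ≈ 26.3 + j56.1 Ω

tan(βl) = tan(129°) = -1.23
Z_in = Z_0·(Z_L + jZ_0·tanβl)/(Z_0 + jZ_L·tanβl)
     = 75·(343 − j92.6)/(75 − j424)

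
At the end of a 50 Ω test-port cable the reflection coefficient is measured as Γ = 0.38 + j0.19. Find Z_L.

Z_L = Z_0·(1 + Γ)/(1 − Γ) = 50·(1.38 + j0.19)/(0.62 − j0.19)

Z_L ≈ 97.4 + j45.2 Ω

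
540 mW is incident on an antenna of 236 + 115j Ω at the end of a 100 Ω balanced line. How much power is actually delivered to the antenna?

P_delivered ≈ 404 mW

|Γ| = |(136 + j115)/(336 + j115)| = 0.502
|Γ|² = 0.252
P_refl = |Γ|²·P_inc = 136 mW, P_del = (1 − |Γ|²)·P_inc = 404 mW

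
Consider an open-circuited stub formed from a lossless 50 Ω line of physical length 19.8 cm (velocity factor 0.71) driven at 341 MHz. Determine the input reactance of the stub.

λ = v/f = 0.71·c / 341 MHz = 0.625 m
βl = 2π·l/λ = 2π × 0.317 = 114°
tan(βl) = -2.23
For an open-circuited stub, Z_in = −jZ_0·cot(βl) = −jZ_0/tan(βl)

X_in ≈ 22.4 Ω (inductive)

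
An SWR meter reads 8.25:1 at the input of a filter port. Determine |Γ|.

|Γ| = (S − 1)/(S + 1) = (8.25 − 1)/(8.25 + 1) = 7.25/9.25

|Γ| ≈ 0.784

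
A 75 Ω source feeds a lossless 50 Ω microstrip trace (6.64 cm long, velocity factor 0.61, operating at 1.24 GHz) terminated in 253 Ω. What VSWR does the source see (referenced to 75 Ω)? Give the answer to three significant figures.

λ = v/f = 0.61·c / 1.24 GHz = 0.148 m
βl = 2π·l/λ = 2π × 0.45 = 162°
tan(βl) = -0.325
Z_in = Z_0·(Z_L + jZ_0·tanβl)/(Z_0 + jZ_L·tanβl) = 75.4 + j108 Ω
Γ_s = (Z_in − Z_s)/(Z_in + Z_s) = (0.379 + j108)/(150 + j108), |Γ_s| = 0.583
VSWR = (1 + |Γ_s|)/(1 − |Γ_s|)

VSWR ≈ 3.79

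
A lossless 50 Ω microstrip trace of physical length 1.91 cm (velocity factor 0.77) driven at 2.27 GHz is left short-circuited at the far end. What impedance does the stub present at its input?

Z_in ≈ +j121 Ω

λ = v/f = 0.77·c / 2.27 GHz = 0.102 m
βl = 2π·l/λ = 2π × 0.188 = 67.6°
tan(βl) = 2.42
For a short-circuited stub, Z_in = jZ_0·tan(βl)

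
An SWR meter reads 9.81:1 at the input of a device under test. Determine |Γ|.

|Γ| ≈ 0.815

|Γ| = (S − 1)/(S + 1) = (9.81 − 1)/(9.81 + 1) = 8.81/10.8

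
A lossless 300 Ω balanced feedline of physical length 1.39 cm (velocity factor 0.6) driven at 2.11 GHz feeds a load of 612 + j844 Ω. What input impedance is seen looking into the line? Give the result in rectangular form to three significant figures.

Z_in ≈ 93 − j283 Ω

λ = v/f = 0.6·c / 2.11 GHz = 0.0853 m
βl = 2π·l/λ = 2π × 0.163 = 58.7°
tan(βl) = tan(58.7°) = 1.64
Z_in = Z_0·(Z_L + jZ_0·tanβl)/(Z_0 + jZ_L·tanβl)
     = 300·(612 + j1340)/(-1090 + j1000)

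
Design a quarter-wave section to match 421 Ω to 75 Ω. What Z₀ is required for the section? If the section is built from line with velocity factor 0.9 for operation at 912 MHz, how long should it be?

Z_qwt ≈ 178 Ω; length ≈ 7.4 cm

Z_qwt = √(Z_0·R_L) = √(75 × 421) = √31580
λ = 0.9·c/f = 0.296 m, so l = λ/4 = 0.074 m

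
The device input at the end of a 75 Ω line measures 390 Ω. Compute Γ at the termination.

Γ = (Z_L − Z_0)/(Z_L + Z_0) = (390 − 75)/(390 + 75) = 315/465

Γ = 0.677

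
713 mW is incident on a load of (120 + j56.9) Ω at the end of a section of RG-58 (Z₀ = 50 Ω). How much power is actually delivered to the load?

|Γ| = |(70 + j56.9)/(170 + j56.9)| = 0.503
|Γ|² = 0.253
P_refl = |Γ|²·P_inc = 181 mW, P_del = (1 − |Γ|²)·P_inc = 532 mW

P_delivered ≈ 532 mW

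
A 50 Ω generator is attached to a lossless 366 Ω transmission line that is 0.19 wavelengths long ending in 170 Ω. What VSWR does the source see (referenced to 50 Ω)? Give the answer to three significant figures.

βl = 2π × 0.19 = 68.4°
tan(βl) = 2.53
Z_in = Z_0·(Z_L + jZ_0·tanβl)/(Z_0 + jZ_L·tanβl) = 528 + j305 Ω
Γ_s = (Z_in − Z_s)/(Z_in + Z_s) = (478 + j305)/(578 + j305), |Γ_s| = 0.868
VSWR = (1 + |Γ_s|)/(1 − |Γ_s|)

VSWR ≈ 14.1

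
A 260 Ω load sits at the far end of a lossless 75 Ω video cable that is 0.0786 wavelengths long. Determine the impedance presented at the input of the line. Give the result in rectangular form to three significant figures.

Z_in ≈ 74.8 − j99.2 Ω

βl = 2π × 0.0786 = 28.3°
tan(βl) = tan(28.3°) = 0.538
Z_in = Z_0·(Z_L + jZ_0·tanβl)/(Z_0 + jZ_L·tanβl)
     = 75·(260 + j40.4)/(75 + j140)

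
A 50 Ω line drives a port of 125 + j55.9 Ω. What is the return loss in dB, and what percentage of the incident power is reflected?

RL ≈ 5.86 dB; 25.9% of incident power reflected

Γ = (75 + j55.9)/(175 + j55.9), |Γ| = 0.509
RL = −20·log₁₀(0.509) = 5.86 dB
P_refl/P_inc = |Γ|² = 0.259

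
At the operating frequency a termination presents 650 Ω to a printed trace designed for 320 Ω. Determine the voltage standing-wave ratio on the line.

VSWR ≈ 2.03

Γ = (650 − 320)/(650 + 320) = 0.34
VSWR = (1 + 0.34)/(1 − 0.34)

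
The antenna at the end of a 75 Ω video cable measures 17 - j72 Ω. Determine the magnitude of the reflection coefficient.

Γ = (Z_L − Z_0)/(Z_L + Z_0) = (-58 − j72)/(92 − j72)
|Γ| = 92.5/117

|Γ| ≈ 0.791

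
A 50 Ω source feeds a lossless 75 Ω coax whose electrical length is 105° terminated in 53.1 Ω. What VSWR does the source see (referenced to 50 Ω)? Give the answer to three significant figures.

VSWR ≈ 2.07

tan(βl) = -3.73
Z_in = Z_0·(Z_L + jZ_0·tanβl)/(Z_0 + jZ_L·tanβl) = 99.3 − j17.5 Ω
Γ_s = (Z_in − Z_s)/(Z_in + Z_s) = (49.3 − j17.5)/(149 − j17.5), |Γ_s| = 0.348
VSWR = (1 + |Γ_s|)/(1 − |Γ_s|)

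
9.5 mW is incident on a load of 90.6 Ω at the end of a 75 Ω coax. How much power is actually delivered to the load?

P_delivered ≈ 9.42 mW

Γ = (90.6 − 75)/(90.6 + 75) = 0.0942
|Γ|² = 0.00887
P_refl = |Γ|²·P_inc = 0.0843 mW, P_del = (1 − |Γ|²)·P_inc = 9.42 mW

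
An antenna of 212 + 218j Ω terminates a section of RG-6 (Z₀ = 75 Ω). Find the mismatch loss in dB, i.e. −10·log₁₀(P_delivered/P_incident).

mismatch loss ≈ 3.1 dB

Γ = (137 + j218)/(287 + j218), |Γ| = 0.714
|Γ|² = 0.51, so P_del/P_inc = 1 − |Γ|² = 0.49
ML = −10·log₁₀(1 − |Γ|²)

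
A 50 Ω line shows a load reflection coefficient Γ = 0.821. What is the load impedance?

Z_L = Z_0·(1 + Γ)/(1 − Γ) = 50·(1.82)/(0.179)

Z_L ≈ 509 Ω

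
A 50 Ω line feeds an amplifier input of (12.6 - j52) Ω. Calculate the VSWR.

Γ = (Z_L − Z_0)/(Z_L + Z_0) = (-37.4 − j52)/(62.6 − j52)
|Γ| = 64.1/81.4 = 0.787
VSWR = (1 + |Γ|)/(1 − |Γ|) = 1.79/0.213

VSWR ≈ 8.39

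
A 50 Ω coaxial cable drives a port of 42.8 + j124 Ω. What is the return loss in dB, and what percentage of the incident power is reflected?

RL ≈ 1.92 dB; 64.3% of incident power reflected

Γ = (-7.2 + j124)/(92.8 + j124), |Γ| = 0.802
RL = −20·log₁₀(0.802) = 1.92 dB
P_refl/P_inc = |Γ|² = 0.643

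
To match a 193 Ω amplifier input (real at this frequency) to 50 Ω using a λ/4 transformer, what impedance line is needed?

Z_qwt ≈ 98.2 Ω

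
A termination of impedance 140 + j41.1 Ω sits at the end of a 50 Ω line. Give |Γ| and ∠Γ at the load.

Γ ≈ 0.509 ∠ 12.3°

Γ = (Z_L − Z_0)/(Z_L + Z_0) = (90 + j41.1)/(190 + j41.1)
|Γ| = 98.9/194 = 0.509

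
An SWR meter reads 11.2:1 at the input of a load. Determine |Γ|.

|Γ| = (S − 1)/(S + 1) = (11.2 − 1)/(11.2 + 1) = 10.2/12.2

|Γ| ≈ 0.836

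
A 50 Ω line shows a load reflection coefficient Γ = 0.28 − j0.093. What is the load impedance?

Z_L = Z_0·(1 + Γ)/(1 − Γ) = 50·(1.28 − j0.093)/(0.72 + j0.093)

Z_L ≈ 86.6 − j17.6 Ω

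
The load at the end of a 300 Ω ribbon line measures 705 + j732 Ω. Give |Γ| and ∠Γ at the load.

Γ ≈ 0.673 ∠ 25°

Γ = (Z_L − Z_0)/(Z_L + Z_0) = (405 + j732)/(1005 + j732)
|Γ| = 837/1240 = 0.673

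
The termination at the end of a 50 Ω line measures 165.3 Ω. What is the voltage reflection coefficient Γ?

Γ = (Z_L − Z_0)/(Z_L + Z_0) = (165.3 − 50)/(165.3 + 50) = 115.3/215.3

Γ = 0.536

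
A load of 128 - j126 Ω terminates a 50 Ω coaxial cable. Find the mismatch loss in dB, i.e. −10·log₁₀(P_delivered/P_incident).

mismatch loss ≈ 2.69 dB

Γ = (78 − j126)/(178 − j126), |Γ| = 0.68
|Γ|² = 0.462, so P_del/P_inc = 1 − |Γ|² = 0.538
ML = −10·log₁₀(1 − |Γ|²)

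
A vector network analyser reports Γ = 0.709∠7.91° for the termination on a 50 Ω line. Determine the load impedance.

Z_L = Z_0·(1 + Γ)/(1 − Γ) = 50·(1.7 + j0.0976)/(0.298 − j0.0976)

Z_L ≈ 253 + j99.4 Ω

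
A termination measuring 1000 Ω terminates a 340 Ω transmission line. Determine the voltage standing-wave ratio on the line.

VSWR ≈ 2.94

For a purely resistive load, VSWR = R_L/Z_0 or Z_0/R_L (whichever > 1) = 1000/340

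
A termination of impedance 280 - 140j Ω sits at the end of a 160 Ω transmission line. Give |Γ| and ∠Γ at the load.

Γ ≈ 0.399 ∠ -31.7°

Γ = (Z_L − Z_0)/(Z_L + Z_0) = (120 − j140)/(440 − j140)
|Γ| = 184/462 = 0.399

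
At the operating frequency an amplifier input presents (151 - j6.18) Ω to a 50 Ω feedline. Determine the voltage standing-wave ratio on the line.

Γ = (Z_L − Z_0)/(Z_L + Z_0) = (101 − j6.18)/(201 − j6.18)
|Γ| = 101/201 = 0.503
VSWR = (1 + |Γ|)/(1 − |Γ|) = 1.5/0.497

VSWR ≈ 3.03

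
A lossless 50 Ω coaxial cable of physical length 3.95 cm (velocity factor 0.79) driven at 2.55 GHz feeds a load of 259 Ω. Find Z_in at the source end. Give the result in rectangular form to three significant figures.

Z_in ≈ 41 + j82.6 Ω

λ = v/f = 0.79·c / 2.55 GHz = 0.0929 m
βl = 2π·l/λ = 2π × 0.425 = 153°
tan(βl) = tan(153°) = -0.51
Z_in = Z_0·(Z_L + jZ_0·tanβl)/(Z_0 + jZ_L·tanβl)
     = 50·(259 − j25.5)/(50 − j132)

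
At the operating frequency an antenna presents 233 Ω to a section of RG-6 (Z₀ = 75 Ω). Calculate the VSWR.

VSWR ≈ 3.11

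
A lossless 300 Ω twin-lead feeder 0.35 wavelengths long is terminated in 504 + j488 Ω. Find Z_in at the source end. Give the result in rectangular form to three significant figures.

Z_in ≈ 92.1 + j88.9 Ω

βl = 2π × 0.35 = 126°
tan(βl) = tan(126°) = -1.38
Z_in = Z_0·(Z_L + jZ_0·tanβl)/(Z_0 + jZ_L·tanβl)
     = 300·(504 + j75.1)/(972 − j694)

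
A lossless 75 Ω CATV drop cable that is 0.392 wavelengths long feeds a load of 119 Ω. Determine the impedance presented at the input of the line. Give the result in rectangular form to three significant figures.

Z_in ≈ 74.5 + j34.8 Ω

βl = 2π × 0.392 = 141°
tan(βl) = tan(141°) = -0.806
Z_in = Z_0·(Z_L + jZ_0·tanβl)/(Z_0 + jZ_L·tanβl)
     = 75·(119 − j60.5)/(75 − j96)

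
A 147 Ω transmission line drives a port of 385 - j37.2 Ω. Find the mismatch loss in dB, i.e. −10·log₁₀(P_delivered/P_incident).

Γ = (238 − j37.2)/(532 − j37.2), |Γ| = 0.452
|Γ|² = 0.204, so P_del/P_inc = 1 − |Γ|² = 0.796
ML = −10·log₁₀(1 − |Γ|²)

mismatch loss ≈ 0.991 dB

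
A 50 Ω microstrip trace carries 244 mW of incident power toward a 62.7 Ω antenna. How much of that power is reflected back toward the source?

P_reflected ≈ 3.1 mW

Γ = (62.7 − 50)/(62.7 + 50) = 0.113
|Γ|² = 0.0127
P_refl = |Γ|²·P_inc = 3.1 mW, P_del = (1 − |Γ|²)·P_inc = 241 mW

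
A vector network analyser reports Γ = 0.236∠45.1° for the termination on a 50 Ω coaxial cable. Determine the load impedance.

Z_L ≈ 65.3 + j23.1 Ω

Z_L = Z_0·(1 + Γ)/(1 − Γ) = 50·(1.17 + j0.167)/(0.833 − j0.167)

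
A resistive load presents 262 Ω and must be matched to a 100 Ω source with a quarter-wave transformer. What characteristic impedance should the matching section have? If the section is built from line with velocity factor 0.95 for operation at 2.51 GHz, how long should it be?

Z_qwt = √(Z_0·R_L) = √(100 × 262) = √26200
λ = 0.95·c/f = 0.114 m, so l = λ/4 = 0.0284 m

Z_qwt ≈ 162 Ω; length ≈ 2.84 cm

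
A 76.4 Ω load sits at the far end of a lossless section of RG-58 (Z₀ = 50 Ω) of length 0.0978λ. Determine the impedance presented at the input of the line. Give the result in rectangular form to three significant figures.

Z_in ≈ 52.9 − j21.8 Ω

βl = 2π × 0.0978 = 35.2°
tan(βl) = tan(35.2°) = 0.706
Z_in = Z_0·(Z_L + jZ_0·tanβl)/(Z_0 + jZ_L·tanβl)
     = 50·(76.4 + j35.3)/(50 + j53.9)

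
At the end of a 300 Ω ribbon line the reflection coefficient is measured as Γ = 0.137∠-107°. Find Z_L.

Z_L = Z_0·(1 + Γ)/(1 − Γ) = 300·(0.96 − j0.131)/(1.04 + j0.131)

Z_L ≈ 268 − j71.5 Ω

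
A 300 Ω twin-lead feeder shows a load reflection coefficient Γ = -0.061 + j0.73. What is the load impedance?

Z_L = Z_0·(1 + Γ)/(1 − Γ) = 300·(0.939 + j0.73)/(1.06 − j0.73)

Z_L ≈ 83.8 + j264 Ω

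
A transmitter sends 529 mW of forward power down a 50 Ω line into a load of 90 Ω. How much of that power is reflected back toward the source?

Γ = (90 − 50)/(90 + 50) = 0.286
|Γ|² = 0.0816
P_refl = |Γ|²·P_inc = 43.2 mW, P_del = (1 − |Γ|²)·P_inc = 486 mW

P_reflected ≈ 43.2 mW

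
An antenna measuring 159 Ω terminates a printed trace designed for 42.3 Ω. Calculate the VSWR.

VSWR ≈ 3.76

For a purely resistive load, VSWR = R_L/Z_0 or Z_0/R_L (whichever > 1) = 159/42.3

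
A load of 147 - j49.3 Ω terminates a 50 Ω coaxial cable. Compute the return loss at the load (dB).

RL ≈ 5.42 dB

Γ = (97 − j49.3)/(197 − j49.3), |Γ| = 0.536
RL = −20·log₁₀|Γ| = −20·log₁₀(0.536)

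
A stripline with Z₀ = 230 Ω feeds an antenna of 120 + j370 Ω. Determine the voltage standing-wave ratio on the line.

VSWR ≈ 7.26

Γ = (Z_L − Z_0)/(Z_L + Z_0) = (-110 + j370)/(350 + j370)
|Γ| = 386/509 = 0.758
VSWR = (1 + |Γ|)/(1 − |Γ|) = 1.76/0.242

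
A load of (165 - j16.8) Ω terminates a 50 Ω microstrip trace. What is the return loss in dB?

Γ = (115 − j16.8)/(215 − j16.8), |Γ| = 0.539
RL = −20·log₁₀|Γ| = −20·log₁₀(0.539)

RL ≈ 5.37 dB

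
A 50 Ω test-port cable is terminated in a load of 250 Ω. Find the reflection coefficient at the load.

Γ = (Z_L − Z_0)/(Z_L + Z_0) = (250 − 50)/(250 + 50) = 200/300

Γ = 0.667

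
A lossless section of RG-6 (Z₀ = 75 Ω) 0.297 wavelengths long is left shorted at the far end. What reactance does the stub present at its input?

X_in ≈ -247 Ω (capacitive)

βl = 2π × 0.297 = 107°
tan(βl) = -3.29
For a shorted stub, Z_in = jZ_0·tan(βl)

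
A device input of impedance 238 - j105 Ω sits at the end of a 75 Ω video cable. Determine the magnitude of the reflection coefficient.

Γ = (Z_L − Z_0)/(Z_L + Z_0) = (163 − j105)/(313 − j105)
|Γ| = 194/330

|Γ| ≈ 0.587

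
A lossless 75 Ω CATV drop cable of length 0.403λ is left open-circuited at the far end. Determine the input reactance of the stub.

X_in ≈ 107 Ω (inductive)

βl = 2π × 0.403 = 145°
tan(βl) = -0.698
For an open-circuited stub, Z_in = −jZ_0·cot(βl) = −jZ_0/tan(βl)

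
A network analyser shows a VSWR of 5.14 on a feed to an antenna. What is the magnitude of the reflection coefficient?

|Γ| = (S − 1)/(S + 1) = (5.14 − 1)/(5.14 + 1) = 4.14/6.14

|Γ| ≈ 0.674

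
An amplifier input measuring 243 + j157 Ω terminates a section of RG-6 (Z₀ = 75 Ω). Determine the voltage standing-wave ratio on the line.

VSWR ≈ 4.69

Γ = (Z_L − Z_0)/(Z_L + Z_0) = (168 + j157)/(318 + j157)
|Γ| = 230/355 = 0.648
VSWR = (1 + |Γ|)/(1 − |Γ|) = 1.65/0.352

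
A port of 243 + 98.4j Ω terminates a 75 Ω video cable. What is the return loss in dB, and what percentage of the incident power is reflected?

Γ = (168 + j98.4)/(318 + j98.4), |Γ| = 0.585
RL = −20·log₁₀(0.585) = 4.66 dB
P_refl/P_inc = |Γ|² = 0.342

RL ≈ 4.66 dB; 34.2% of incident power reflected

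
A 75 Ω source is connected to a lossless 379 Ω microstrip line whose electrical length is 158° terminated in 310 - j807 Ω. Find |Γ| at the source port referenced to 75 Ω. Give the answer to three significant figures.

|Γ| ≈ 0.948

tan(βl) = -0.404
Z_in = Z_0·(Z_L + jZ_0·tanβl)/(Z_0 + jZ_L·tanβl) = 2800 − j246 Ω
Γ_s = (Z_in − Z_s)/(Z_in + Z_s) = (2730 − j246)/(2880 − j246), |Γ_s| = 0.948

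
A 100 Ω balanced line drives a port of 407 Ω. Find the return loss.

RL ≈ 4.36 dB

Γ = (407 − 100)/(407 + 100) = 0.606
RL = −20·log₁₀|Γ| = −20·log₁₀(0.606)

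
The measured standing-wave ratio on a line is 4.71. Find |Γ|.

|Γ| ≈ 0.65

|Γ| = (S − 1)/(S + 1) = (4.71 − 1)/(4.71 + 1) = 3.71/5.71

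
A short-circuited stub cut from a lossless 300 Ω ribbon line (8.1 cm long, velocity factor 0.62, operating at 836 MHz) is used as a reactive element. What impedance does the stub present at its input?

λ = v/f = 0.62·c / 836 MHz = 0.222 m
βl = 2π·l/λ = 2π × 0.364 = 131°
tan(βl) = -1.15
For a short-circuited stub, Z_in = jZ_0·tan(βl)

Z_in ≈ −j344 Ω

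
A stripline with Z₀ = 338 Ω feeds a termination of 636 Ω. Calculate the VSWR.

Γ = (636 − 338)/(636 + 338) = 0.306
VSWR = (1 + 0.306)/(1 − 0.306)

VSWR ≈ 1.88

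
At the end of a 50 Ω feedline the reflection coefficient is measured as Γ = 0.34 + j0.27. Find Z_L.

Z_L = Z_0·(1 + Γ)/(1 − Γ) = 50·(1.34 + j0.27)/(0.66 − j0.27)

Z_L ≈ 79.8 + j53.1 Ω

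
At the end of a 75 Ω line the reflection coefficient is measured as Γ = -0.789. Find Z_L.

Z_L = Z_0·(1 + Γ)/(1 − Γ) = 75·(0.211)/(1.79)

Z_L ≈ 8.85 Ω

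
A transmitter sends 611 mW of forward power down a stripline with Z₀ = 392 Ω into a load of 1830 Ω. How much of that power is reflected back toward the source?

Γ = (1830 − 392)/(1830 + 392) = 0.647
|Γ|² = 0.419
P_refl = |Γ|²·P_inc = 256 mW, P_del = (1 − |Γ|²)·P_inc = 355 mW

P_reflected ≈ 256 mW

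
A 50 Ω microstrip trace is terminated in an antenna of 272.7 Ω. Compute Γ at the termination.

Γ = (Z_L − Z_0)/(Z_L + Z_0) = (272.7 − 50)/(272.7 + 50) = 222.7/322.7

Γ = 0.69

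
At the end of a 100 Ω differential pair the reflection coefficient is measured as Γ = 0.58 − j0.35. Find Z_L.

Z_L = Z_0·(1 + Γ)/(1 − Γ) = 100·(1.58 − j0.35)/(0.42 + j0.35)

Z_L ≈ 181 − j234 Ω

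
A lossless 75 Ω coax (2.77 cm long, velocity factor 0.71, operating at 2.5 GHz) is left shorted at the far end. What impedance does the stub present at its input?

Z_in ≈ −j147 Ω

λ = v/f = 0.71·c / 2.5 GHz = 0.0852 m
βl = 2π·l/λ = 2π × 0.325 = 117°
tan(βl) = -1.96
For a shorted stub, Z_in = jZ_0·tan(βl)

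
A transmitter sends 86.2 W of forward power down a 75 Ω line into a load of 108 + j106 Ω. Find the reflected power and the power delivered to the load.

P_reflected ≈ 23.8 W; P_delivered ≈ 62.4 W

|Γ| = |(33 + j106)/(183 + j106)| = 0.525
|Γ|² = 0.276
P_refl = |Γ|²·P_inc = 23.8 W, P_del = (1 − |Γ|²)·P_inc = 62.4 W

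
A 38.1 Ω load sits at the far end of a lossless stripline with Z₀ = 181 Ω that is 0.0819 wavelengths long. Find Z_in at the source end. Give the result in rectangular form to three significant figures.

Z_in ≈ 49.6 + j96.4 Ω

βl = 2π × 0.0819 = 29.5°
tan(βl) = tan(29.5°) = 0.565
Z_in = Z_0·(Z_L + jZ_0·tanβl)/(Z_0 + jZ_L·tanβl)
     = 181·(38.1 + j102)/(181 + j21.5)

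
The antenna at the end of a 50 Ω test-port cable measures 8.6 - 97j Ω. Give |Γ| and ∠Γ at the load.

Γ ≈ 0.931 ∠ -54.3°

Γ = (Z_L − Z_0)/(Z_L + Z_0) = (-41.4 − j97)/(58.6 − j97)
|Γ| = 105/113 = 0.931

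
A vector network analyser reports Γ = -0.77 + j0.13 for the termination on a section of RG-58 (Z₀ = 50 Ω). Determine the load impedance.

Z_L ≈ 6.19 + j4.13 Ω

Z_L = Z_0·(1 + Γ)/(1 − Γ) = 50·(0.23 + j0.13)/(1.77 − j0.13)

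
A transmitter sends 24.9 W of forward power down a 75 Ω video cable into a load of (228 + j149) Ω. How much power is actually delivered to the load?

|Γ| = |(153 + j149)/(303 + j149)| = 0.632
|Γ|² = 0.4
P_refl = |Γ|²·P_inc = 9.96 W, P_del = (1 − |Γ|²)·P_inc = 14.9 W

P_delivered ≈ 14.9 W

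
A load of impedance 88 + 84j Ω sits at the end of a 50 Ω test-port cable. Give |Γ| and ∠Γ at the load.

Γ ≈ 0.571 ∠ 34.3°

Γ = (Z_L − Z_0)/(Z_L + Z_0) = (38 + j84)/(138 + j84)
|Γ| = 92.2/162 = 0.571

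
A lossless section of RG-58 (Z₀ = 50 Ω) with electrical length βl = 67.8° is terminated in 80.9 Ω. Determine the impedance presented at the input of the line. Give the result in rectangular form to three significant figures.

Z_in ≈ 33.9 − j11.9 Ω

tan(βl) = tan(67.8°) = 2.45
Z_in = Z_0·(Z_L + jZ_0·tanβl)/(Z_0 + jZ_L·tanβl)
     = 50·(80.9 + j123)/(50 + j198)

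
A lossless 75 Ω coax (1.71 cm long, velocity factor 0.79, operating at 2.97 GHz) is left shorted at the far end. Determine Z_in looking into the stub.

Z_in ≈ +j329 Ω

λ = v/f = 0.79·c / 2.97 GHz = 0.0798 m
βl = 2π·l/λ = 2π × 0.214 = 77.1°
tan(βl) = 4.38
For a shorted stub, Z_in = jZ_0·tan(βl)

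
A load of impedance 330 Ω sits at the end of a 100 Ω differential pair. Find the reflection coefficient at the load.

Γ = (Z_L − Z_0)/(Z_L + Z_0) = (330 − 100)/(330 + 100) = 230/430

Γ = 0.535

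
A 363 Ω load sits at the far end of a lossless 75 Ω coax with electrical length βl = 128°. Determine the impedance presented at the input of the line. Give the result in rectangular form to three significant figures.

tan(βl) = tan(128°) = -1.28
Z_in = Z_0·(Z_L + jZ_0·tanβl)/(Z_0 + jZ_L·tanβl)
     = 75·(363 − j96)/(75 − j465)

Z_in ≈ 24.3 + j54.7 Ω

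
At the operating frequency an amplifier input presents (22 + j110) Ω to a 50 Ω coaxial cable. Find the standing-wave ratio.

Γ = (Z_L − Z_0)/(Z_L + Z_0) = (-28 + j110)/(72 + j110)
|Γ| = 114/131 = 0.863
VSWR = (1 + |Γ|)/(1 − |Γ|) = 1.86/0.137

VSWR ≈ 13.6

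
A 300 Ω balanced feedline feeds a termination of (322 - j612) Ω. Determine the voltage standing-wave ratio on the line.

Γ = (Z_L − Z_0)/(Z_L + Z_0) = (22 − j612)/(622 − j612)
|Γ| = 612/873 = 0.702
VSWR = (1 + |Γ|)/(1 − |Γ|) = 1.7/0.298

VSWR ≈ 5.71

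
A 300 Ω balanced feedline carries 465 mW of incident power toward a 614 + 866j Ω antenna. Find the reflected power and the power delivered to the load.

P_reflected ≈ 249 mW; P_delivered ≈ 216 mW

|Γ| = |(314 + j866)/(914 + j866)| = 0.732
|Γ|² = 0.535
P_refl = |Γ|²·P_inc = 249 mW, P_del = (1 − |Γ|²)·P_inc = 216 mW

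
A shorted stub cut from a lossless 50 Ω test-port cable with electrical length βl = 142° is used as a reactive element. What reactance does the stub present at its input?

tan(βl) = -0.781
For a shorted stub, Z_in = jZ_0·tan(βl)

X_in ≈ -39.1 Ω (capacitive)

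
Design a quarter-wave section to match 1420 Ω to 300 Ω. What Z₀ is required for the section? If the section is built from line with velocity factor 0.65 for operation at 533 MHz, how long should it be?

Z_qwt = √(Z_0·R_L) = √(300 × 1420) = √426000
λ = 0.65·c/f = 0.366 m, so l = λ/4 = 0.0915 m

Z_qwt ≈ 653 Ω; length ≈ 9.15 cm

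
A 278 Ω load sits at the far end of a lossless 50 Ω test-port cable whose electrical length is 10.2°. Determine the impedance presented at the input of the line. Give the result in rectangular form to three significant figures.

Z_in ≈ 143 − j135 Ω

tan(βl) = tan(10.2°) = 0.18
Z_in = Z_0·(Z_L + jZ_0·tanβl)/(Z_0 + jZ_L·tanβl)
     = 50·(278 + j9)/(50 + j50)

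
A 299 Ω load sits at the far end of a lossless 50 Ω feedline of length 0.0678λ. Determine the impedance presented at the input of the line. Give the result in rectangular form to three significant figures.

Z_in ≈ 43.1 − j94.3 Ω

βl = 2π × 0.0678 = 24.4°
tan(βl) = tan(24.4°) = 0.454
Z_in = Z_0·(Z_L + jZ_0·tanβl)/(Z_0 + jZ_L·tanβl)
     = 50·(299 + j22.7)/(50 + j136)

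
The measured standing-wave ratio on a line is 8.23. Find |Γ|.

|Γ| ≈ 0.783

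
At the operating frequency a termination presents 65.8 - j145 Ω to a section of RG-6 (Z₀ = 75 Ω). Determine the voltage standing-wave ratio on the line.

VSWR ≈ 6.11

Γ = (Z_L − Z_0)/(Z_L + Z_0) = (-9.2 − j145)/(140.8 − j145)
|Γ| = 145/202 = 0.719
VSWR = (1 + |Γ|)/(1 − |Γ|) = 1.72/0.281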